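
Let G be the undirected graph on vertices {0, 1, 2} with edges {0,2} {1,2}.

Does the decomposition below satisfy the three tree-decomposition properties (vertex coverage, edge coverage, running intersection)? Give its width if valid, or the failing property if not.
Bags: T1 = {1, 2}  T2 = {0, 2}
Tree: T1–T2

Yes; width 1.

Every vertex of G appears in some bag (union = {0, 1, 2}); every edge is covered by a bag; and for each vertex v the set of bags containing v is connected in the bag tree. The decomposition is therefore valid. The largest bag has 2 vertices, so the width is 1.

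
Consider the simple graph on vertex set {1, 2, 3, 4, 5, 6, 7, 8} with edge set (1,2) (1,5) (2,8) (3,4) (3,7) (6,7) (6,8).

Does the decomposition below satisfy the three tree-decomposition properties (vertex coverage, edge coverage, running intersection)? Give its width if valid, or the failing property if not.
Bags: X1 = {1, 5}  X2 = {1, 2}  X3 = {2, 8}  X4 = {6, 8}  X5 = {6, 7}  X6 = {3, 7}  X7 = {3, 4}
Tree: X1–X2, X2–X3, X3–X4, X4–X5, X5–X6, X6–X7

Vertex coverage: the bags together contain {1, 2, 3, 4, 5, 6, 7, 8}, the full vertex set. Edge coverage: each edge of G has both endpoints in at least one bag. Running intersection: for every vertex, the bags containing it form a connected subtree. All three properties hold, so this is a valid tree decomposition of width max|bag| − 1 = 1, and hence tw(G) ≤ 1.

Yes; width 1.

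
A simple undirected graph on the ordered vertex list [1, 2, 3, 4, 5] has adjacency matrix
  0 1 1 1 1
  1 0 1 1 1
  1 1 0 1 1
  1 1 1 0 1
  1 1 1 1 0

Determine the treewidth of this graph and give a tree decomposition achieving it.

Treewidth 4.
Bags: B1 = {1, 2, 3, 4, 5}
Tree: (single bag)

A single bag containing all 5 vertices is trivially a valid decomposition of width 4. For the lower bound, the 5 vertices {1, 2, 3, 4, 5} are pairwise adjacent, and any tree decomposition puts a clique entirely inside one bag — forcing width ≥ 4. The upper and lower bounds meet at 4, so that is the treewidth.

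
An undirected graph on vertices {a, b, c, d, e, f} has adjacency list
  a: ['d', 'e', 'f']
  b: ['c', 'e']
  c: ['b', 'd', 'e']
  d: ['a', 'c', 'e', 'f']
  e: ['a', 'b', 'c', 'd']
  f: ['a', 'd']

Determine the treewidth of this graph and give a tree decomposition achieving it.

Each bag holds 3 vertices, so the decomposition has width 2, which upper-bounds the treewidth. On the other hand G contains the 3-clique {c, d, e}. A clique must lie in a single bag of any decomposition, so no decomposition can have width below 2. Combining the bounds, tw(G) = 2.

Treewidth 2.
Bags: B1 = {a, d, f}  B2 = {a, d, e}  B3 = {c, d, e}  B4 = {b, c, e}
Tree: B1–B2, B2–B3, B3–B4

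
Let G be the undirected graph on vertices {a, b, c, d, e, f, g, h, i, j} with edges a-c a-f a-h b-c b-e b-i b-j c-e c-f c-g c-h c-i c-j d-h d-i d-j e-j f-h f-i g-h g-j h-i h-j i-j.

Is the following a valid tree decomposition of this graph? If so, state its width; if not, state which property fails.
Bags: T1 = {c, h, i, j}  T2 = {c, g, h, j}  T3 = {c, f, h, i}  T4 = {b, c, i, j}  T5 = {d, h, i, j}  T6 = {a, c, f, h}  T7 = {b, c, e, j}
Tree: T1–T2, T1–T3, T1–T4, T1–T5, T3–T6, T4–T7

Checking the three conditions: (i) the bags cover all of {a, b, c, d, e, f, g, h, i, j}; (ii) for each edge, some bag contains both endpoints; (iii) the bags containing any fixed vertex form a subtree. All hold, so the decomposition is valid with width 4 − 1 = 3.

Yes; width 3.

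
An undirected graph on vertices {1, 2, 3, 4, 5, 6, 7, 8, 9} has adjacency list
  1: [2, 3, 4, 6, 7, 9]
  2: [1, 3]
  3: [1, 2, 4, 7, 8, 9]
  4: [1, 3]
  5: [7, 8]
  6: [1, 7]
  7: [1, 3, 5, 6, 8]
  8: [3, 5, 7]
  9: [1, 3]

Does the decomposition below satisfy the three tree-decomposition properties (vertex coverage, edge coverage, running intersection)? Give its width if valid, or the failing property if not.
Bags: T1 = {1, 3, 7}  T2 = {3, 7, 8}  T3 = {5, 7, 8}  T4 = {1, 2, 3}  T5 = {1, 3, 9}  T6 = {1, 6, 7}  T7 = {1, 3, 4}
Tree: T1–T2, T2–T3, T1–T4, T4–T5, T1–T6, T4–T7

Yes; width 2.

Vertex coverage: the bags together contain {1, 2, 3, 4, 5, 6, 7, 8, 9}, the full vertex set. Edge coverage: each edge of G has both endpoints in at least one bag. Running intersection: for every vertex, the bags containing it form a connected subtree. All three properties hold, so this is a valid tree decomposition of width max|bag| − 1 = 2, and hence tw(G) ≤ 2.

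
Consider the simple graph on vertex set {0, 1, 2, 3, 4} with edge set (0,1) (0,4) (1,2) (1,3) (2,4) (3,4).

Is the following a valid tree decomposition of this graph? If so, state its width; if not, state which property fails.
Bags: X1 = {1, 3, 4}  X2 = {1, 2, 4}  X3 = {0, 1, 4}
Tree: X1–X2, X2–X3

Yes; width 2.

Every vertex of G appears in some bag (union = {0, 1, 2, 3, 4}); every edge is covered by a bag; and for each vertex v the set of bags containing v is connected in the bag tree. The decomposition is therefore valid. The largest bag has 3 vertices, so the width is 2.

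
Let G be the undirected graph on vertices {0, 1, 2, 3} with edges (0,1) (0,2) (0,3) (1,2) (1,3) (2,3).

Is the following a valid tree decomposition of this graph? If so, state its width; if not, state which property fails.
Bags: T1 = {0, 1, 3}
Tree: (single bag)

No — vertex 2 appears in no bag.

A tree decomposition must satisfy three properties: every vertex lies in some bag; for every edge, both endpoints lie together in some bag; and for every vertex, the bags containing it form a connected subtree. Here vertex 2 appears in no bag, so the decomposition is invalid.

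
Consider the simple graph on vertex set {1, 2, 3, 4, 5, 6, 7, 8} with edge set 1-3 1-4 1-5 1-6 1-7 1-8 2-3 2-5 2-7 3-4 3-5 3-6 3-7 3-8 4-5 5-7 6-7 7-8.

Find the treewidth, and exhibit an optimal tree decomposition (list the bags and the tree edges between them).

Each bag holds 4 vertices, so the decomposition has width 3, which upper-bounds the treewidth. On the other hand G contains the 4-clique {1, 3, 4, 5}. A clique must lie in a single bag of any decomposition, so no decomposition can have width below 3. Therefore the treewidth is 3.

Treewidth 3.
Bags: B1 = {1, 3, 5, 7}  B2 = {1, 3, 7, 8}  B3 = {1, 3, 6, 7}  B4 = {1, 3, 4, 5}  B5 = {2, 3, 5, 7}
Tree: B1–B2, B2–B3, B1–B4, B1–B5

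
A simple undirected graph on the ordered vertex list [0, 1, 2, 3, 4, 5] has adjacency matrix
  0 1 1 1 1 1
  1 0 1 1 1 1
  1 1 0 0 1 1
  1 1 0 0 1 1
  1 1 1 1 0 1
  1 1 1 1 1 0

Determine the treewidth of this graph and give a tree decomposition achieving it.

Treewidth 4.
One such decomposition:
Bags: B1 = {0, 1, 3, 4, 5}  B2 = {0, 1, 2, 4, 5}
Tree: B1–B2

Each bag holds 5 vertices, so the decomposition has width 4, which upper-bounds the treewidth. On the other hand G contains the 5-clique {0, 1, 2, 4, 5}. A clique must lie in a single bag of any decomposition, so no decomposition can have width below 4. Hence tw(G) = 4 exactly.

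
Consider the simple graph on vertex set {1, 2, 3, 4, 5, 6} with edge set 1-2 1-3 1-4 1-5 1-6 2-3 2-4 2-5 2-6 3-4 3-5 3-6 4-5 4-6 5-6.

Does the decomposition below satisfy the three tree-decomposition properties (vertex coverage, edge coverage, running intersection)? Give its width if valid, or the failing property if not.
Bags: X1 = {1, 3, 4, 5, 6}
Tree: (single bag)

No — vertex 2 appears in no bag.

A tree decomposition must satisfy three properties: every vertex lies in some bag; for every edge, both endpoints lie together in some bag; and for every vertex, the bags containing it form a connected subtree. Here vertex 2 appears in no bag, so the decomposition is invalid.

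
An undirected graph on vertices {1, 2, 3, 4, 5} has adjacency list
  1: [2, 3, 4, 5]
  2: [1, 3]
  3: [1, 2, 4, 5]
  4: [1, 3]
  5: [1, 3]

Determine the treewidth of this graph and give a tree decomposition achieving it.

Treewidth 2.
One such decomposition:
Bags: B1 = {1, 2, 3}  B2 = {1, 3, 4}  B3 = {1, 3, 5}
Tree: B1–B2, B1–B3

Every bag has size at most 3, so the width is 3 − 1 = 2 and tw(G) ≤ 2. Conversely, {1, 2, 3} is a clique of size 3, and the vertices of any clique must share a bag in every tree decomposition; so some bag has ≥ 3 vertices and tw(G) ≥ 2. Therefore the treewidth is 2.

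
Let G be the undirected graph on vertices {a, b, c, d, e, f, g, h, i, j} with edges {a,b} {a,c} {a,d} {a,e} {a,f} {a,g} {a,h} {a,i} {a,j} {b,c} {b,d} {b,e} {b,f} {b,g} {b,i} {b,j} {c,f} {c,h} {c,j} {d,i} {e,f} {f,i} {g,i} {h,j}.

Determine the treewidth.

3

A width-3 tree decomposition is:
Bags: B1 = {a, b, g, i}  B2 = {a, b, f, i}  B3 = {a, b, c, f}  B4 = {a, b, c, j}  B5 = {a, b, e, f}  B6 = {a, b, d, i}  B7 = {a, c, h, j}
Tree: B1–B2, B2–B3, B3–B4, B2–B5, B1–B6, B4–B7
Every bag has size at most 4, so the width is 4 − 1 = 3 and tw(G) ≤ 3. Conversely, {a, c, h, j} is a clique of size 4, and the vertices of any clique must share a bag in every tree decomposition; so some bag has ≥ 4 vertices and tw(G) ≥ 3. The upper and lower bounds meet at 3, so that is the treewidth.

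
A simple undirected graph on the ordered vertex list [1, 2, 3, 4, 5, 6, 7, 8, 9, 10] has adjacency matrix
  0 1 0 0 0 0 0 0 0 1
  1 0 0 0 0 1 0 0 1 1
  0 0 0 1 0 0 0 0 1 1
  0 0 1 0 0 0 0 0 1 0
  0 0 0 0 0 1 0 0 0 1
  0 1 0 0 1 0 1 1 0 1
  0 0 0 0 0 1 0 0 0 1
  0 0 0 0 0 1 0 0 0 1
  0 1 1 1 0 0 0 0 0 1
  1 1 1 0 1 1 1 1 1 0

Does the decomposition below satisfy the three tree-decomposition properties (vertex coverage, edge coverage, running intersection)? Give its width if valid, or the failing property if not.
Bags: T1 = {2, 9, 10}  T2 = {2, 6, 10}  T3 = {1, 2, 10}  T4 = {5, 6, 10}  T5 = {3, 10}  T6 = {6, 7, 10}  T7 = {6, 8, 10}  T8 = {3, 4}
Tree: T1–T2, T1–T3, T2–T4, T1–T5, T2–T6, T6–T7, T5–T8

A tree decomposition must satisfy three properties: every vertex lies in some bag; for every edge, both endpoints lie together in some bag; and for every vertex, the bags containing it form a connected subtree. Here edge (9,3) lies in no bag, so the decomposition is invalid.

No — edge (9,3) lies in no bag.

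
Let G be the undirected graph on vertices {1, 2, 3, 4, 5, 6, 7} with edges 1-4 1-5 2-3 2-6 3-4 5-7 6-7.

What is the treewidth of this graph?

A width-2 tree decomposition is:
Bags: B1 = {2, 6, 7}  B2 = {2, 5, 7}  B3 = {1, 2, 5}  B4 = {1, 2, 4}  B5 = {2, 3, 4}
Tree: B1–B2, B2–B3, B3–B4, B4–B5
Every bag has size at most 3, so the width is 3 − 1 = 2 and tw(G) ≤ 2. For the lower bound, G contains the cycle 2–6–7–5–1–4–3–2, so G is not a forest; only forests have treewidth ≤ 1, hence tw(G) ≥ 2. The upper and lower bounds meet at 2, so that is the treewidth.

2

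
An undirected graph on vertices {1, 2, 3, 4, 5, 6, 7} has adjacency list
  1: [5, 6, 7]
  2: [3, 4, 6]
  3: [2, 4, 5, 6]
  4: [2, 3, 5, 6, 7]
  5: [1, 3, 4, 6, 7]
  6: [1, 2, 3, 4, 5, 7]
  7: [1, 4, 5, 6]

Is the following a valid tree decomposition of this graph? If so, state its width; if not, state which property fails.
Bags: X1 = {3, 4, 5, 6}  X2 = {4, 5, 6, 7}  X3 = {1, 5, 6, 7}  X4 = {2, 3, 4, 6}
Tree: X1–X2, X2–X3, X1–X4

Yes; width 3.

Vertex coverage: the bags together contain {1, 2, 3, 4, 5, 6, 7}, the full vertex set. Edge coverage: each edge of G has both endpoints in at least one bag. Running intersection: for every vertex, the bags containing it form a connected subtree. All three properties hold, so this is a valid tree decomposition of width max|bag| − 1 = 3, and hence tw(G) ≤ 3.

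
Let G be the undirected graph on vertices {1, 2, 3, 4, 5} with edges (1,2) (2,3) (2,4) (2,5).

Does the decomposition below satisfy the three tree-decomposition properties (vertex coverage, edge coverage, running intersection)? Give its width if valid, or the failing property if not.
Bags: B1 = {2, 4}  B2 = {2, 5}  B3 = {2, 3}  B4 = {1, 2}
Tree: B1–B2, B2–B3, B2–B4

Yes; width 1.

Checking the three conditions: (i) the bags cover all of {1, 2, 3, 4, 5}; (ii) for each edge, some bag contains both endpoints; (iii) the bags containing any fixed vertex form a subtree. All hold, so the decomposition is valid with width 2 − 1 = 1.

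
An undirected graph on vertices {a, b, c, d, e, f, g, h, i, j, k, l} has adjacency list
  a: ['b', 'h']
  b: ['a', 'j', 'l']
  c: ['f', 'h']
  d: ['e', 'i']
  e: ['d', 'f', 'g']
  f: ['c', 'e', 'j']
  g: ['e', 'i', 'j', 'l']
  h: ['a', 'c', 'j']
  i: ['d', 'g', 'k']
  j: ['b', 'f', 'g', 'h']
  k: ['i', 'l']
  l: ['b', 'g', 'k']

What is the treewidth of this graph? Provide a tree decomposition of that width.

Treewidth 3.
One such decomposition:
Bags: B1 = {a, c, f, h}  B2 = {a, f, h, j}  B3 = {a, b, f, j}  B4 = {b, e, f, j}  B5 = {b, e, g, j}  B6 = {b, e, g, l}  B7 = {d, e, g, l}  B8 = {d, g, i, l}  B9 = {d, i, k, l}
Tree: B1–B2, B2–B3, B3–B4, B4–B5, B5–B6, B6–B7, B7–B8, B8–B9

The largest bag has 4 vertices, giving width 3; this decomposition certifies tw(G) ≤ 3. For the lower bound: the 4 vertex sets {a,c,h}, {f}, {j}, {b,e,g,l} are disjoint, each induces a connected subgraph, and every pair is joined by at least one edge of G. Contracting each set to a single vertex therefore yields K_{4} as a minor, and since treewidth is minor-monotone, tw(G) ≥ tw(K_{4}) = 3. Hence tw(G) = 3 exactly.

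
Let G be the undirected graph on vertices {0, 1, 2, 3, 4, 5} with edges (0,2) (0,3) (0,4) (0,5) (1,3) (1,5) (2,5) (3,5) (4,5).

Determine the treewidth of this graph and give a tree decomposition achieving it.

Each bag holds 3 vertices, so the decomposition has width 2, which upper-bounds the treewidth. Conversely, {0, 2, 5} is a clique of size 3, and the vertices of any clique must share a bag in every tree decomposition; so some bag has ≥ 3 vertices and tw(G) ≥ 2. Combining the bounds, tw(G) = 2.

Treewidth 2.
One optimal decomposition is:
Bags: B1 = {0, 3, 5}  B2 = {1, 3, 5}  B3 = {0, 2, 5}  B4 = {0, 4, 5}
Tree: B1–B2, B1–B3, B3–B4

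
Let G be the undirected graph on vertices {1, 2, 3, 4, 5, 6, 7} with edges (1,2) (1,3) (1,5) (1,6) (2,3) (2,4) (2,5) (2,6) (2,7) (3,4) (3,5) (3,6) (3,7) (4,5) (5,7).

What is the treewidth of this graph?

A width-3 tree decomposition is:
Bags: B1 = {2, 3, 5, 7}  B2 = {1, 2, 3, 5}  B3 = {1, 2, 3, 6}  B4 = {2, 3, 4, 5}
Tree: B1–B2, B2–B3, B2–B4
Each bag holds 4 vertices, so the decomposition has width 3, which upper-bounds the treewidth. Conversely, {1, 2, 3, 5} is a clique of size 4, and the vertices of any clique must share a bag in every tree decomposition; so some bag has ≥ 4 vertices and tw(G) ≥ 3. Therefore the treewidth is 3.

3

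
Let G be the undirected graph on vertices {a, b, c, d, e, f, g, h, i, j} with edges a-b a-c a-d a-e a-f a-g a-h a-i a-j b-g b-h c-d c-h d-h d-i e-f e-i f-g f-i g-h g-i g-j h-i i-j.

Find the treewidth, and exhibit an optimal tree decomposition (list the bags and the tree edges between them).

Every bag has size at most 4, so the width is 4 − 1 = 3 and tw(G) ≤ 3. On the other hand G contains the 4-clique {a, c, d, h}. A clique must lie in a single bag of any decomposition, so no decomposition can have width below 3. The upper and lower bounds meet at 3, so that is the treewidth.

Treewidth 3.
Bags: B1 = {a, g, h, i}  B2 = {a, b, g, h}  B3 = {a, d, h, i}  B4 = {a, g, i, j}  B5 = {a, c, d, h}  B6 = {a, f, g, i}  B7 = {a, e, f, i}
Tree: B1–B2, B1–B3, B1–B4, B3–B5, B4–B6, B6–B7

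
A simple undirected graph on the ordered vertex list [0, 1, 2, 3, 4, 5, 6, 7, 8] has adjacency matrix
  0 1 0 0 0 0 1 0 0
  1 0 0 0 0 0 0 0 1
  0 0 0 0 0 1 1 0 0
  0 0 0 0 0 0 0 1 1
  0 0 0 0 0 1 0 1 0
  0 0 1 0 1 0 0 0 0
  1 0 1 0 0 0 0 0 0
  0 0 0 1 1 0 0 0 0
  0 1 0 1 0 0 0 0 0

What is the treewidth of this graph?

A width-2 tree decomposition is:
Bags: B1 = {2, 5, 6}  B2 = {4, 5, 6}  B3 = {4, 6, 7}  B4 = {3, 6, 7}  B5 = {3, 6, 8}  B6 = {1, 6, 8}  B7 = {0, 1, 6}
Tree: B1–B2, B2–B3, B3–B4, B4–B5, B5–B6, B6–B7
The largest bag has 3 vertices, giving width 2; this decomposition certifies tw(G) ≤ 2. The edges 6–2–5–4–7–3–8–1–0–6 form a cycle, so G is not a tree and its treewidth is at least 2. Hence tw(G) = 2 exactly.

2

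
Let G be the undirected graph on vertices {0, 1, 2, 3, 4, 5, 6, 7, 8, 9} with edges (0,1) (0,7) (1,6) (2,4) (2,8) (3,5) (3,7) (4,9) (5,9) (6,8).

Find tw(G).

2

A width-2 tree decomposition is:
Bags: B1 = {2, 4, 9}  B2 = {2, 5, 9}  B3 = {2, 3, 5}  B4 = {2, 3, 7}  B5 = {0, 2, 7}  B6 = {0, 1, 2}  B7 = {1, 2, 6}  B8 = {2, 6, 8}
Tree: B1–B2, B2–B3, B3–B4, B4–B5, B5–B6, B6–B7, B7–B8
Each bag holds 3 vertices, so the decomposition has width 2, which upper-bounds the treewidth. The edges 2–4–9–5–3–7–0–1–6–8–2 form a cycle, so G is not a tree and its treewidth is at least 2. The upper and lower bounds meet at 2, so that is the treewidth.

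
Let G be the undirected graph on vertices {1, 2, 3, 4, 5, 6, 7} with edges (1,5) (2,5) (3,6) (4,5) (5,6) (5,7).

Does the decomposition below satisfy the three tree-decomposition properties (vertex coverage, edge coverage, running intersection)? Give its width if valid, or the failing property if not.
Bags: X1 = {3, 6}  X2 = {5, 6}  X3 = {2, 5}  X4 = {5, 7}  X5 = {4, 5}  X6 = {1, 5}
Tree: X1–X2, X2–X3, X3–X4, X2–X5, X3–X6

Every vertex of G appears in some bag (union = {1, 2, 3, 4, 5, 6, 7}); every edge is covered by a bag; and for each vertex v the set of bags containing v is connected in the bag tree. The decomposition is therefore valid. The largest bag has 2 vertices, so the width is 1.

Yes; width 1.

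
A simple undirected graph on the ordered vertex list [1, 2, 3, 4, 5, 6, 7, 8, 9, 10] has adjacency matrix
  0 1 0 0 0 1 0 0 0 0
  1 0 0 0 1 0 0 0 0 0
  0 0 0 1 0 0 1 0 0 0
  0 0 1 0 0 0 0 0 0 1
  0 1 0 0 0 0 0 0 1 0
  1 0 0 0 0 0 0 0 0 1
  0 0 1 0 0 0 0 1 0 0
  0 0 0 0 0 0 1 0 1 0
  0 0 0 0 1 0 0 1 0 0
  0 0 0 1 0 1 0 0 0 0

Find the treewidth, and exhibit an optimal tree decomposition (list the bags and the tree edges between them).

Each bag holds 3 vertices, so the decomposition has width 2, which upper-bounds the treewidth. For the lower bound, G contains the cycle 5–9–8–7–3–4–10–6–1–2–5, so G is not a forest; only forests have treewidth ≤ 1, hence tw(G) ≥ 2. Therefore the treewidth is 2.

Treewidth 2.
One optimal decomposition is:
Bags: B1 = {5, 8, 9}  B2 = {5, 7, 8}  B3 = {3, 5, 7}  B4 = {3, 4, 5}  B5 = {4, 5, 10}  B6 = {5, 6, 10}  B7 = {1, 5, 6}  B8 = {1, 2, 5}
Tree: B1–B2, B2–B3, B3–B4, B4–B5, B5–B6, B6–B7, B7–B8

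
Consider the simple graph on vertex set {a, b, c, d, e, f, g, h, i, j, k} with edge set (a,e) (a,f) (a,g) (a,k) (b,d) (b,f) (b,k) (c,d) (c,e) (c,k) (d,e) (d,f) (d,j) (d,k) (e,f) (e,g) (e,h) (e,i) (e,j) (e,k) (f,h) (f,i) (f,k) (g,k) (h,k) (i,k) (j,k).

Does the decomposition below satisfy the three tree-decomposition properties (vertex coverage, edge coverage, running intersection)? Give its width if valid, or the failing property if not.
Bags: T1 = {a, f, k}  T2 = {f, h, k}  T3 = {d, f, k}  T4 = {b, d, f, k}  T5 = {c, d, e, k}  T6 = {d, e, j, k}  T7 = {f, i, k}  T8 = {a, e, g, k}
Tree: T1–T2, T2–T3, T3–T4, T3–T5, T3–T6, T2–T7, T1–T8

No — edge (e,f) lies in no bag.

A tree decomposition must satisfy three properties: every vertex lies in some bag; for every edge, both endpoints lie together in some bag; and for every vertex, the bags containing it form a connected subtree. Here edge (e,f) lies in no bag, so the decomposition is invalid.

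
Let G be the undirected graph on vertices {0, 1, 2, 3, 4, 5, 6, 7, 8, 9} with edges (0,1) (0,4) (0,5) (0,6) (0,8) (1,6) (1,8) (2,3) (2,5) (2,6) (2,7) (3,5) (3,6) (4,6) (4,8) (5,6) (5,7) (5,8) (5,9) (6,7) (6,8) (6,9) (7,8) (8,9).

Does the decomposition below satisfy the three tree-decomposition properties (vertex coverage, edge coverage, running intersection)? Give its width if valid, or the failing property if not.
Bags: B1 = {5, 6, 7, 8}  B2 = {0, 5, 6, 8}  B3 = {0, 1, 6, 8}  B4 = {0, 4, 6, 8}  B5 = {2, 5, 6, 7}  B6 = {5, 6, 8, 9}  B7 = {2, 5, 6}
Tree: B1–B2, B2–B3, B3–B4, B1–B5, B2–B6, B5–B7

No — vertex 3 appears in no bag.

A tree decomposition must satisfy three properties: every vertex lies in some bag; for every edge, both endpoints lie together in some bag; and for every vertex, the bags containing it form a connected subtree. Here vertex 3 appears in no bag, so the decomposition is invalid.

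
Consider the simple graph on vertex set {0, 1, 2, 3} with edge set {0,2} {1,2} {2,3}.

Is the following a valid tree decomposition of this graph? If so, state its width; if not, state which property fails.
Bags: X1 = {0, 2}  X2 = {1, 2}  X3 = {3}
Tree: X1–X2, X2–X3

No — edge (2,3) lies in no bag.

A tree decomposition must satisfy three properties: every vertex lies in some bag; for every edge, both endpoints lie together in some bag; and for every vertex, the bags containing it form a connected subtree. Here edge (2,3) lies in no bag, so the decomposition is invalid.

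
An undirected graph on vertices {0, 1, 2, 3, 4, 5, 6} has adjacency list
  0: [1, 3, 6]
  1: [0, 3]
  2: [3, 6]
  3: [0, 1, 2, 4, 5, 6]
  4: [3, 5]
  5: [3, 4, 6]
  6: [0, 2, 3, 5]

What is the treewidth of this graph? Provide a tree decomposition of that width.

Treewidth 2.
One such decomposition:
Bags: B1 = {0, 3, 6}  B2 = {3, 5, 6}  B3 = {0, 1, 3}  B4 = {3, 4, 5}  B5 = {2, 3, 6}
Tree: B1–B2, B1–B3, B2–B4, B2–B5

The largest bag has 3 vertices, giving width 2; this decomposition certifies tw(G) ≤ 2. For the lower bound, the 3 vertices {0, 1, 3} are pairwise adjacent, and any tree decomposition puts a clique entirely inside one bag — forcing width ≥ 2. Hence tw(G) = 2 exactly.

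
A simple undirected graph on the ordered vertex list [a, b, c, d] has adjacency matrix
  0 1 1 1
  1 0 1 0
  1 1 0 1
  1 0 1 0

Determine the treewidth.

A width-2 tree decomposition is:
Bags: B1 = {a, b, c}  B2 = {a, c, d}
Tree: B1–B2
Each bag holds 3 vertices, so the decomposition has width 2, which upper-bounds the treewidth. On the other hand G contains the 3-clique {a, c, d}. A clique must lie in a single bag of any decomposition, so no decomposition can have width below 2. Therefore the treewidth is 2.

2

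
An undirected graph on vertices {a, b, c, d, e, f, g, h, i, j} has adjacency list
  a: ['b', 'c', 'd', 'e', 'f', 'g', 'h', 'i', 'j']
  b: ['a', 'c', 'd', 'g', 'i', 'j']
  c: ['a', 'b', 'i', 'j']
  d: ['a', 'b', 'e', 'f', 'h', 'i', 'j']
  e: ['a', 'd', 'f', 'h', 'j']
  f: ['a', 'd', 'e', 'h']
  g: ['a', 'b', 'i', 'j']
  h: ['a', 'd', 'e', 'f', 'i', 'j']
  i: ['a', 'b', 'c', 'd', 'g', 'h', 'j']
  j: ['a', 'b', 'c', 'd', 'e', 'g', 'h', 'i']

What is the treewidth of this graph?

A width-4 tree decomposition is:
Bags: B1 = {a, d, h, i, j}  B2 = {a, d, e, h, j}  B3 = {a, b, d, i, j}  B4 = {a, b, g, i, j}  B5 = {a, b, c, i, j}  B6 = {a, d, e, f, h}
Tree: B1–B2, B1–B3, B3–B4, B4–B5, B2–B6
Each bag holds 5 vertices, so the decomposition has width 4, which upper-bounds the treewidth. On the other hand G contains the 5-clique {a, d, e, h, j}. A clique must lie in a single bag of any decomposition, so no decomposition can have width below 4. Hence tw(G) = 4 exactly.

4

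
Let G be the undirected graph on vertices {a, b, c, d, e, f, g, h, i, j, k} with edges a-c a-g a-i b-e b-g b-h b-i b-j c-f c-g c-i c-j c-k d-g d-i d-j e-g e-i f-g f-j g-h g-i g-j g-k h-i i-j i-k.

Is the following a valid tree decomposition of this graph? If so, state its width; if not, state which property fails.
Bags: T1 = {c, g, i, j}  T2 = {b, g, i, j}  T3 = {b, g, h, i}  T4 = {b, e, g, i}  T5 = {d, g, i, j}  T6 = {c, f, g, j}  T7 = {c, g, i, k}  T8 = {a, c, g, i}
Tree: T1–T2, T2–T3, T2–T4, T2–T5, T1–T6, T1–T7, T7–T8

Yes; width 3.

Vertex coverage: the bags together contain {a, b, c, d, e, f, g, h, i, j, k}, the full vertex set. Edge coverage: each edge of G has both endpoints in at least one bag. Running intersection: for every vertex, the bags containing it form a connected subtree. All three properties hold, so this is a valid tree decomposition of width max|bag| − 1 = 3, and hence tw(G) ≤ 3.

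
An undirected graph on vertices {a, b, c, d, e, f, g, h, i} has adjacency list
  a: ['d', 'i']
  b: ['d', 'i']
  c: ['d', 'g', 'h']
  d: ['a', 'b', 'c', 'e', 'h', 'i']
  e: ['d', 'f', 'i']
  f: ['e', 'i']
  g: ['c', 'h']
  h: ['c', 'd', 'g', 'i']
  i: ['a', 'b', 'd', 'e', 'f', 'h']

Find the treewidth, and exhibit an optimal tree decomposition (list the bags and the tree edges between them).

Each bag holds 3 vertices, so the decomposition has width 2, which upper-bounds the treewidth. On the other hand G contains the 3-clique {c, d, h}. A clique must lie in a single bag of any decomposition, so no decomposition can have width below 2. Hence tw(G) = 2 exactly.

Treewidth 2.
One optimal decomposition is:
Bags: B1 = {d, h, i}  B2 = {c, d, h}  B3 = {c, g, h}  B4 = {b, d, i}  B5 = {d, e, i}  B6 = {a, d, i}  B7 = {e, f, i}
Tree: B1–B2, B2–B3, B1–B4, B1–B5, B1–B6, B5–B7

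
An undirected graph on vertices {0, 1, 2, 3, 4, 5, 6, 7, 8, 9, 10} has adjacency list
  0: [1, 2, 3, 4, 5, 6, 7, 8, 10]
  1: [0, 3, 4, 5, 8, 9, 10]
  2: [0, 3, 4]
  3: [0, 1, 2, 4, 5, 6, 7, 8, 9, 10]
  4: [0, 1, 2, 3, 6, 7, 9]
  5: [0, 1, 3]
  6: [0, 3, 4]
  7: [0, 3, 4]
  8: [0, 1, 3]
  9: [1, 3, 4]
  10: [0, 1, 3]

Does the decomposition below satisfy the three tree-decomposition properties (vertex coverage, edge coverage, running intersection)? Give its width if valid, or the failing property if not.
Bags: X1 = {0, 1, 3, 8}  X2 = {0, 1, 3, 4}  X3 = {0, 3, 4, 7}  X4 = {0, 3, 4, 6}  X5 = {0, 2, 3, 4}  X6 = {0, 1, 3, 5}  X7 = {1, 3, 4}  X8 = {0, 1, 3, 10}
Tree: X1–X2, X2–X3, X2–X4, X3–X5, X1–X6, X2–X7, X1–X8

No — vertex 9 appears in no bag.

A tree decomposition must satisfy three properties: every vertex lies in some bag; for every edge, both endpoints lie together in some bag; and for every vertex, the bags containing it form a connected subtree. Here vertex 9 appears in no bag, so the decomposition is invalid.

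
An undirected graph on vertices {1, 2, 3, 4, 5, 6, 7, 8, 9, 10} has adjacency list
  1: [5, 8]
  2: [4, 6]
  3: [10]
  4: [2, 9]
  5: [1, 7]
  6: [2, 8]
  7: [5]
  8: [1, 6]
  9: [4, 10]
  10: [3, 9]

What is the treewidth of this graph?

A width-1 tree decomposition is:
Bags: B1 = {3, 10}  B2 = {9, 10}  B3 = {4, 9}  B4 = {2, 4}  B5 = {2, 6}  B6 = {6, 8}  B7 = {1, 8}  B8 = {1, 5}  B9 = {5, 7}
Tree: B1–B2, B2–B3, B3–B4, B4–B5, B5–B6, B6–B7, B7–B8, B8–B9
The largest bag has 2 vertices, giving width 1; this decomposition certifies tw(G) ≤ 1. G has an edge, so its treewidth is at least 1. Therefore the treewidth is 1.

1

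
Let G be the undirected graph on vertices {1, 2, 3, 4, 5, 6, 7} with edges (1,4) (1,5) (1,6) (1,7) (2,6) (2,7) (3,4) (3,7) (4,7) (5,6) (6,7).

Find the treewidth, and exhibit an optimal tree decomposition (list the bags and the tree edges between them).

Every bag has size at most 3, so the width is 3 − 1 = 2 and tw(G) ≤ 2. On the other hand G contains the 3-clique {1, 5, 6}. A clique must lie in a single bag of any decomposition, so no decomposition can have width below 2. Combining the bounds, tw(G) = 2.

Treewidth 2.
One optimal decomposition is:
Bags: B1 = {2, 6, 7}  B2 = {1, 6, 7}  B3 = {1, 5, 6}  B4 = {1, 4, 7}  B5 = {3, 4, 7}
Tree: B1–B2, B2–B3, B2–B4, B4–B5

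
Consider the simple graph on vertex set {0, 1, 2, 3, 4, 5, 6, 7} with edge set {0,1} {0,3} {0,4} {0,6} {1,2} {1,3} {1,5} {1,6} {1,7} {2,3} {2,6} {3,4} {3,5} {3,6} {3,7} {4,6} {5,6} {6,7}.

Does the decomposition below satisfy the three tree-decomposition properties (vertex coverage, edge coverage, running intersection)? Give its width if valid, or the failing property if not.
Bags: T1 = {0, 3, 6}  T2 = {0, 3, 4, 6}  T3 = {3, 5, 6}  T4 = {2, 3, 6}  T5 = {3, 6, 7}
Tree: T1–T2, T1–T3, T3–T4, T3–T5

A tree decomposition must satisfy three properties: every vertex lies in some bag; for every edge, both endpoints lie together in some bag; and for every vertex, the bags containing it form a connected subtree. Here vertex 1 appears in no bag, so the decomposition is invalid.

No — vertex 1 appears in no bag.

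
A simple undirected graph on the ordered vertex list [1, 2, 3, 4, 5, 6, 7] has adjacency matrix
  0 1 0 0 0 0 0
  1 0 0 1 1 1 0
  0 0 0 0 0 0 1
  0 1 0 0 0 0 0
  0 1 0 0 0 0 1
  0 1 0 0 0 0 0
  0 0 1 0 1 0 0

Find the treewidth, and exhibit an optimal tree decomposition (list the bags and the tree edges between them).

Treewidth 1.
One such decomposition:
Bags: B1 = {2, 5}  B2 = {5, 7}  B3 = {3, 7}  B4 = {1, 2}  B5 = {2, 6}  B6 = {2, 4}
Tree: B1–B2, B2–B3, B1–B4, B1–B5, B4–B6

The largest bag has 2 vertices, giving width 1; this decomposition certifies tw(G) ≤ 1. Since G has at least one edge (e.g. 5–2), it is not an edgeless graph, so tw(G) ≥ 1. Hence tw(G) = 1 exactly.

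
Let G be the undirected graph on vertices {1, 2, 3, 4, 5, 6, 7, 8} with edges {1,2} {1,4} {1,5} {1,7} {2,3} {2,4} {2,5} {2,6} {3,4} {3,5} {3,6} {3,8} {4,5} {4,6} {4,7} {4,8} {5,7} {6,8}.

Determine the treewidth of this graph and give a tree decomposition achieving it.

Every bag has size at most 4, so the width is 4 − 1 = 3 and tw(G) ≤ 3. Conversely, {3, 4, 6, 8} is a clique of size 4, and the vertices of any clique must share a bag in every tree decomposition; so some bag has ≥ 4 vertices and tw(G) ≥ 3. Combining the bounds, tw(G) = 3.

Treewidth 3.
One optimal decomposition is:
Bags: B1 = {2, 3, 4, 6}  B2 = {2, 3, 4, 5}  B3 = {1, 2, 4, 5}  B4 = {1, 4, 5, 7}  B5 = {3, 4, 6, 8}
Tree: B1–B2, B2–B3, B3–B4, B1–B5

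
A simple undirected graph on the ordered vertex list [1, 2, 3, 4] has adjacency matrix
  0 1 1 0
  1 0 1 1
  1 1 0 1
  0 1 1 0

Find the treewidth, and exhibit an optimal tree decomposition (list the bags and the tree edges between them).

Every bag has size at most 3, so the width is 3 − 1 = 2 and tw(G) ≤ 2. On the other hand G contains the 3-clique {1, 2, 3}. A clique must lie in a single bag of any decomposition, so no decomposition can have width below 2. Combining the bounds, tw(G) = 2.

Treewidth 2.
One such decomposition:
Bags: B1 = {1, 2, 3}  B2 = {2, 3, 4}
Tree: B1–B2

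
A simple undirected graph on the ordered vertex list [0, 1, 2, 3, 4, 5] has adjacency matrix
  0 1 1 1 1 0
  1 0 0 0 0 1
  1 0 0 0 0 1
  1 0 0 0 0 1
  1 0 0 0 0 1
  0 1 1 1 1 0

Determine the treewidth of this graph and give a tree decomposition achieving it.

Each bag holds 3 vertices, so the decomposition has width 2, which upper-bounds the treewidth. For the lower bound, G contains the cycle 5–3–0–2–5, so G is not a forest; only forests have treewidth ≤ 1, hence tw(G) ≥ 2. The upper and lower bounds meet at 2, so that is the treewidth.

Treewidth 2.
One optimal decomposition is:
Bags: B1 = {0, 3, 5}  B2 = {0, 2, 5}  B3 = {0, 4, 5}  B4 = {0, 1, 5}
Tree: B1–B2, B2–B3, B3–B4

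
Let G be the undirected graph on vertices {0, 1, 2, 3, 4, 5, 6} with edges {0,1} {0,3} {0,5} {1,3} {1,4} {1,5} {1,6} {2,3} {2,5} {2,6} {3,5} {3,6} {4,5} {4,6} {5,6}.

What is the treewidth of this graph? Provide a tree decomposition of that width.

Each bag holds 4 vertices, so the decomposition has width 3, which upper-bounds the treewidth. Conversely, {0, 1, 3, 5} is a clique of size 4, and the vertices of any clique must share a bag in every tree decomposition; so some bag has ≥ 4 vertices and tw(G) ≥ 3. Therefore the treewidth is 3.

Treewidth 3.
One such decomposition:
Bags: B1 = {1, 3, 5, 6}  B2 = {2, 3, 5, 6}  B3 = {1, 4, 5, 6}  B4 = {0, 1, 3, 5}
Tree: B1–B2, B1–B3, B1–B4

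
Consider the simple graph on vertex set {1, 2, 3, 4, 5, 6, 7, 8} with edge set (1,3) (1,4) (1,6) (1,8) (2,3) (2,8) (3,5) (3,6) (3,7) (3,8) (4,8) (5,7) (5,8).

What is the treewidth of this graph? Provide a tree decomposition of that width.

Every bag has size at most 3, so the width is 3 − 1 = 2 and tw(G) ≤ 2. Conversely, {1, 3, 8} is a clique of size 3, and the vertices of any clique must share a bag in every tree decomposition; so some bag has ≥ 3 vertices and tw(G) ≥ 2. Combining the bounds, tw(G) = 2.

Treewidth 2.
One optimal decomposition is:
Bags: B1 = {1, 3, 8}  B2 = {2, 3, 8}  B3 = {1, 4, 8}  B4 = {3, 5, 8}  B5 = {1, 3, 6}  B6 = {3, 5, 7}
Tree: B1–B2, B1–B3, B2–B4, B1–B5, B4–B6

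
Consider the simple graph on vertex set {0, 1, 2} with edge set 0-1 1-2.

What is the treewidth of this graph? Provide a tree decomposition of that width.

Every bag has size at most 2, so the width is 2 − 1 = 1 and tw(G) ≤ 1. Since G has at least one edge (e.g. 1–2), it is not an edgeless graph, so tw(G) ≥ 1. Therefore the treewidth is 1.

Treewidth 1.
One optimal decomposition is:
Bags: B1 = {1, 2}  B2 = {0, 1}
Tree: B1–B2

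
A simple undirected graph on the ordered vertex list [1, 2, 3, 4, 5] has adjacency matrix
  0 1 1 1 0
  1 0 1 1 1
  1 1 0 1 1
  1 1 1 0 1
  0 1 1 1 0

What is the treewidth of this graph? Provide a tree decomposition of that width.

Every bag has size at most 4, so the width is 4 − 1 = 3 and tw(G) ≤ 3. For the lower bound, the 4 vertices {1, 2, 3, 4} are pairwise adjacent, and any tree decomposition puts a clique entirely inside one bag — forcing width ≥ 3. Therefore the treewidth is 3.

Treewidth 3.
One optimal decomposition is:
Bags: B1 = {1, 2, 3, 4}  B2 = {2, 3, 4, 5}
Tree: B1–B2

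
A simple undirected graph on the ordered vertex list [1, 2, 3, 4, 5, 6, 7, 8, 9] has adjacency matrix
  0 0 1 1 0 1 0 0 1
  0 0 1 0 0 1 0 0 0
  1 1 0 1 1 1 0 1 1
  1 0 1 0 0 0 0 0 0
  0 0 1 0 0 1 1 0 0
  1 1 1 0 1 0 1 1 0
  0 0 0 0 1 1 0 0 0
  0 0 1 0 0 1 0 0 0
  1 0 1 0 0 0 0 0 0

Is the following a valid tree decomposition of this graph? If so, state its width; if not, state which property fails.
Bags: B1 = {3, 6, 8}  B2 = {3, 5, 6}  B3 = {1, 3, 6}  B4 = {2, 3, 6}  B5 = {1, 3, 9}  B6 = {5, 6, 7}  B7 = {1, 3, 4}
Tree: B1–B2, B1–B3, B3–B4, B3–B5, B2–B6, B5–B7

Yes; width 2.

Checking the three conditions: (i) the bags cover all of {1, 2, 3, 4, 5, 6, 7, 8, 9}; (ii) for each edge, some bag contains both endpoints; (iii) the bags containing any fixed vertex form a subtree. All hold, so the decomposition is valid with width 3 − 1 = 2.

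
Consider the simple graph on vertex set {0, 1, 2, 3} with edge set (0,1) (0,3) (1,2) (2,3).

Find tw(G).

A width-2 tree decomposition is:
Bags: B1 = {0, 1, 2}  B2 = {0, 2, 3}
Tree: B1–B2
Every bag has size at most 3, so the width is 3 − 1 = 2 and tw(G) ≤ 2. Since 0–1–2–3–0 is a cycle in G, G is not acyclic. Forests are exactly the graphs of treewidth ≤ 1, so tw(G) ≥ 2. Hence tw(G) = 2 exactly.

2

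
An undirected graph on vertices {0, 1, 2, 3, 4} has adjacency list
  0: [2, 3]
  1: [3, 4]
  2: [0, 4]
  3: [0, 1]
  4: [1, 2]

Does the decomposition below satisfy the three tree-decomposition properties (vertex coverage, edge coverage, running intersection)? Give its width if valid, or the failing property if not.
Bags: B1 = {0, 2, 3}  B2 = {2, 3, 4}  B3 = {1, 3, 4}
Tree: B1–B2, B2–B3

Yes; width 2.

Checking the three conditions: (i) the bags cover all of {0, 1, 2, 3, 4}; (ii) for each edge, some bag contains both endpoints; (iii) the bags containing any fixed vertex form a subtree. All hold, so the decomposition is valid with width 3 − 1 = 2.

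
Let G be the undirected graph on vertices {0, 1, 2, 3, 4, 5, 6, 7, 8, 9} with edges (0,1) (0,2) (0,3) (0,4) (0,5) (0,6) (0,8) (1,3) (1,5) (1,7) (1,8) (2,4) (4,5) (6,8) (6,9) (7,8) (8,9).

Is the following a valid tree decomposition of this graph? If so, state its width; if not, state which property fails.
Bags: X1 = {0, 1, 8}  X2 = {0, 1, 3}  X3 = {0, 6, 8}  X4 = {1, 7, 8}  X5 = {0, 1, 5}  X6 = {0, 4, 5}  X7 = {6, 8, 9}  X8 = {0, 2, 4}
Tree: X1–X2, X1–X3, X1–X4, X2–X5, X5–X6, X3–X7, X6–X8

Vertex coverage: the bags together contain {0, 1, 2, 3, 4, 5, 6, 7, 8, 9}, the full vertex set. Edge coverage: each edge of G has both endpoints in at least one bag. Running intersection: for every vertex, the bags containing it form a connected subtree. All three properties hold, so this is a valid tree decomposition of width max|bag| − 1 = 2, and hence tw(G) ≤ 2.

Yes; width 2.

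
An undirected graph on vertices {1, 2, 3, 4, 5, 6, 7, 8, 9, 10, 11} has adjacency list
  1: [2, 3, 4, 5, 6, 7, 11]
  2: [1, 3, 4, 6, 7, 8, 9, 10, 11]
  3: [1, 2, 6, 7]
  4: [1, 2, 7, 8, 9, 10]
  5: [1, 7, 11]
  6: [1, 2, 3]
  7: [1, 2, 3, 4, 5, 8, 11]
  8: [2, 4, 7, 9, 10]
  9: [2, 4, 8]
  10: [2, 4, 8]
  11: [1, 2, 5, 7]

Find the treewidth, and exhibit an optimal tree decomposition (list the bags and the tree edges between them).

Every bag has size at most 4, so the width is 4 − 1 = 3 and tw(G) ≤ 3. Conversely, {2, 4, 8, 9} is a clique of size 4, and the vertices of any clique must share a bag in every tree decomposition; so some bag has ≥ 4 vertices and tw(G) ≥ 3. Combining the bounds, tw(G) = 3.

Treewidth 3.
Bags: B1 = {1, 2, 4, 7}  B2 = {1, 2, 7, 11}  B3 = {2, 4, 7, 8}  B4 = {1, 2, 3, 7}  B5 = {1, 2, 3, 6}  B6 = {2, 4, 8, 10}  B7 = {1, 5, 7, 11}  B8 = {2, 4, 8, 9}
Tree: B1–B2, B1–B3, B2–B4, B4–B5, B3–B6, B2–B7, B6–B8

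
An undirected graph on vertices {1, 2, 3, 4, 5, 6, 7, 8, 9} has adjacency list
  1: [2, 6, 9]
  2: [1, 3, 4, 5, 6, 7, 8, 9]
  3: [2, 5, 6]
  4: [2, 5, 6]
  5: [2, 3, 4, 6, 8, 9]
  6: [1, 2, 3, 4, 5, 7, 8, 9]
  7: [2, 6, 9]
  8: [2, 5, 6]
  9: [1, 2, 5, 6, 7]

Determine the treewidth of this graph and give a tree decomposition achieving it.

Treewidth 3.
One such decomposition:
Bags: B1 = {2, 5, 6, 9}  B2 = {1, 2, 6, 9}  B3 = {2, 4, 5, 6}  B4 = {2, 5, 6, 8}  B5 = {2, 6, 7, 9}  B6 = {2, 3, 5, 6}
Tree: B1–B2, B1–B3, B3–B4, B2–B5, B3–B6

Every bag has size at most 4, so the width is 4 − 1 = 3 and tw(G) ≤ 3. Conversely, {1, 2, 6, 9} is a clique of size 4, and the vertices of any clique must share a bag in every tree decomposition; so some bag has ≥ 4 vertices and tw(G) ≥ 3. Therefore the treewidth is 3.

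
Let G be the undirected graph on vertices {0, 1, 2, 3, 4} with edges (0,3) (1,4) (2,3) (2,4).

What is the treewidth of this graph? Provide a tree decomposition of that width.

Treewidth 1.
One such decomposition:
Bags: B1 = {0, 3}  B2 = {2, 3}  B3 = {2, 4}  B4 = {1, 4}
Tree: B1–B2, B2–B3, B3–B4

Every bag has size at most 2, so the width is 2 − 1 = 1 and tw(G) ≤ 1. Since G has at least one edge (e.g. 0–3), it is not an edgeless graph, so tw(G) ≥ 1. Combining the bounds, tw(G) = 1.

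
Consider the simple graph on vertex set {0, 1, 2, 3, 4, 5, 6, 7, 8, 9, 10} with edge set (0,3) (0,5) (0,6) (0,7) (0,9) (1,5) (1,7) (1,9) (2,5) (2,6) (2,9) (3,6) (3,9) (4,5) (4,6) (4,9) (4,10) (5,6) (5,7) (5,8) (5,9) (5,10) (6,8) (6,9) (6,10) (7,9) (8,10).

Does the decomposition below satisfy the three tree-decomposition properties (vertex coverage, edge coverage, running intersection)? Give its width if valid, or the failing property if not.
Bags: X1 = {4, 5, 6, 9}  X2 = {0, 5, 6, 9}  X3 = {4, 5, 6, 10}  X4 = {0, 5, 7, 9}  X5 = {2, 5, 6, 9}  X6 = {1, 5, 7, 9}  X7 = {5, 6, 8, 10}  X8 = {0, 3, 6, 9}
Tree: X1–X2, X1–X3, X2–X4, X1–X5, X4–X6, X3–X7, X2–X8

Yes; width 3.

Checking the three conditions: (i) the bags cover all of {0, 1, 2, 3, 4, 5, 6, 7, 8, 9, 10}; (ii) for each edge, some bag contains both endpoints; (iii) the bags containing any fixed vertex form a subtree. All hold, so the decomposition is valid with width 4 − 1 = 3.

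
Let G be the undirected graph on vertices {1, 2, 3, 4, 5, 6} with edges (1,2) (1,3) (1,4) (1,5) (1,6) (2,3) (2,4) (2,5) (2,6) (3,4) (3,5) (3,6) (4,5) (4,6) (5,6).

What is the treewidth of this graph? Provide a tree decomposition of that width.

With just one bag of size 6, the width is 6 − 1 = 5, so tw(G) ≤ 5. For the lower bound, the 6 vertices {1, 2, 3, 4, 5, 6} are pairwise adjacent, and any tree decomposition puts a clique entirely inside one bag — forcing width ≥ 5. The upper and lower bounds meet at 5, so that is the treewidth.

Treewidth 5.
One optimal decomposition is:
Bags: B1 = {1, 2, 3, 4, 5, 6}
Tree: (single bag)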